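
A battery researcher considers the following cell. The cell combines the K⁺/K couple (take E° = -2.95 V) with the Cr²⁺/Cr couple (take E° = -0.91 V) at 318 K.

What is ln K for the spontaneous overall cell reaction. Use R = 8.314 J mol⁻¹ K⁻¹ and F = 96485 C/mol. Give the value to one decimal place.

Cathode: Cr²⁺/Cr; anode: K⁺/K. E°cell = (-0.91) − (-2.95) = +2.04 V, with n = 2.
ΔG° = −nFE° = −RT ln K, so ln K = nFE°/(RT) = (2)(96485)(+2.04) / ((8.314)(318)) = 148.896.

148.9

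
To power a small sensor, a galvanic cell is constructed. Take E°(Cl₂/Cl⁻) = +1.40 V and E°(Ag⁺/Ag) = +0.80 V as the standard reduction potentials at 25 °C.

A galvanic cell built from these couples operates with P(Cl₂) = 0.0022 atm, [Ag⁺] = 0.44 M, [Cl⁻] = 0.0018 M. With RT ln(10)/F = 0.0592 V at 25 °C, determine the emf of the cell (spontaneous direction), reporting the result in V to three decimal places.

+0.705 V

Cl₂/Cl⁻ is the cathode (higher E°), Ag⁺/Ag the anode: E°cell = +1.40 − (+0.80) = +0.60 V, n = 2.
Overall: Cl₂(g) + 2 Ag(s) → 2 Cl⁻(aq) + 2 Ag⁺(aq)
Q = [Cl⁻]^2·[Ag⁺]^2 / (P(Cl₂)); log Q = -3.545.
E = E° − (0.0592/n) log Q = +0.60 − (0.0592/2)(-3.545) = +0.705 V.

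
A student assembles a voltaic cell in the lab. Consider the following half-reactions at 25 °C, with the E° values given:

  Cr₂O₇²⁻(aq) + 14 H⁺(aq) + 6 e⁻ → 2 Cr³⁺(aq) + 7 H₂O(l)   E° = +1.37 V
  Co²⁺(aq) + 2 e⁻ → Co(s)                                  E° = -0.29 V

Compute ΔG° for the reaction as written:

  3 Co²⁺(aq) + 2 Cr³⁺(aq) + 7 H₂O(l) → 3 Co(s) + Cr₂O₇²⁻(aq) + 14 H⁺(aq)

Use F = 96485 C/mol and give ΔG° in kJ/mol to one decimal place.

+961.0 kJ/mol

As written, Co²⁺/Co is reduced (cathode) and Cr₂O₇²⁻/Cr³⁺ is oxidised (anode), so E°cell = (-0.29) − (+1.37) = -1.66 V.
Balancing electrons gives n = 6.
ΔG° = −nFE° = −(6)(96485)(-1.66) = 960,991 J = +961.0 kJ/mol.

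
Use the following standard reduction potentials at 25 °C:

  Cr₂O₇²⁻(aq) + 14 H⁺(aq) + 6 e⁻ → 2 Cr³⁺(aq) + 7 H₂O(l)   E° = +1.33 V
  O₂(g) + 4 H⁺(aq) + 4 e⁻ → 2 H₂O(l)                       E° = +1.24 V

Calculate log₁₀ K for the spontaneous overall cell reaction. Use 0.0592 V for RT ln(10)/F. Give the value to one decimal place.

18.2

Cathode: Cr₂O₇²⁻/Cr³⁺; anode: O₂/H₂O. E°cell = +0.09 V, n = 12.
log K = nE°cell / 0.0592 = (12)(+0.09) / 0.0592 = 18.2.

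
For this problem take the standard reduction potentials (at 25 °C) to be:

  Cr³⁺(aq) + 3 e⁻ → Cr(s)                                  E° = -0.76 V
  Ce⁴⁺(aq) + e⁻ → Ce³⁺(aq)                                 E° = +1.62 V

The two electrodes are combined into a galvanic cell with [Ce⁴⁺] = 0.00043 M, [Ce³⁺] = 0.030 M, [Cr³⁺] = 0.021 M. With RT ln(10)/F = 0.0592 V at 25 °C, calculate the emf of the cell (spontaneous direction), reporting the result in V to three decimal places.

+2.304 V

Ce⁴⁺/Ce³⁺ is the cathode (higher E°), Cr³⁺/Cr the anode: E°cell = +1.62 − (-0.76) = +2.38 V, n = 3.
Overall: 3 Ce⁴⁺(aq) + Cr(s) → 3 Ce³⁺(aq) + Cr³⁺(aq)
Q = [Ce³⁺]^3·[Cr³⁺] / ([Ce⁴⁺]^3); log Q = 3.853.
E = E° − (0.0592/n) log Q = +2.38 − (0.0592/3)(3.853) = +2.304 V.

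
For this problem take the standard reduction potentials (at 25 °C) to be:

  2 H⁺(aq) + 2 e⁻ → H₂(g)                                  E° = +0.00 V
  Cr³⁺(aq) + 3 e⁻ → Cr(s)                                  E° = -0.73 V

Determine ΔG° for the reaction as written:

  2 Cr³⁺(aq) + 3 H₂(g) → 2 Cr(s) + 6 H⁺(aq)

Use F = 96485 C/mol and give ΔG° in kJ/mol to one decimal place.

As written, Cr³⁺/Cr is reduced (cathode) and H⁺/H₂ is oxidised (anode), so E°cell = (-0.73) − (+0.00) = -0.73 V.
Balancing electrons gives n = 6.
ΔG° = −nFE° = −(6)(96485)(-0.73) = 422,604 J = +422.6 kJ/mol.

+422.6 kJ/mol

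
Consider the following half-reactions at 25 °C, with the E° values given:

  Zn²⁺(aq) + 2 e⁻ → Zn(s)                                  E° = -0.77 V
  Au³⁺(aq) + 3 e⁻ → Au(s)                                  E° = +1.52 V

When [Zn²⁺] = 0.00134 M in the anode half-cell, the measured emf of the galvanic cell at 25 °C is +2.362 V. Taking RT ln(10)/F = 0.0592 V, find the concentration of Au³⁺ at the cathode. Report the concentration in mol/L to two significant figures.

Au³⁺/Au is the cathode, Zn²⁺/Zn the anode: E°cell = +2.29 V, n = 6.
Overall reaction: 2 Au³⁺(aq) + 3 Zn(s) → 2 Au(s) + 3 Zn²⁺(aq); Q = [Zn²⁺]^3/[Au³⁺]^2.
From E = E° − (0.0592/n) log Q: log Q = (E° − E)·n/0.0592 = (+2.29 − (+2.362))·6/0.0592 = -7.2973.
So 2·log[Au³⁺] = 3·log(0.00134) − log Q = -8.6187 − (-7.2973) = -1.3214; log[Au³⁺] = -1.3214 / 2 = -0.6607; [Au³⁺] = 10^(-0.6607) ≈ 0.22 M.

0.22 M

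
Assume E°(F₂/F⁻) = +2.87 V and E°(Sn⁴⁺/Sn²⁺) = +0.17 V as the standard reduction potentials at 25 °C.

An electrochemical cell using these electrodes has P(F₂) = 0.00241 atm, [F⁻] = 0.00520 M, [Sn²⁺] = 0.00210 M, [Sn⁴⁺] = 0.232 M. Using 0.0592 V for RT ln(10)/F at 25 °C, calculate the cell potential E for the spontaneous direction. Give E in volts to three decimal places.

F₂/F⁻ is the cathode (higher E°), Sn⁴⁺/Sn²⁺ the anode: E°cell = +2.87 − (+0.17) = +2.70 V, n = 2.
Overall: F₂(g) + Sn²⁺(aq) → 2 F⁻(aq) + Sn⁴⁺(aq)
Q = [F⁻]^2·[Sn⁴⁺] / (P(F₂)·[Sn²⁺]); log Q = 0.093.
E = E° − (0.0592/n) log Q = +2.70 − (0.0592/2)(0.093) = +2.697 V.

+2.697 V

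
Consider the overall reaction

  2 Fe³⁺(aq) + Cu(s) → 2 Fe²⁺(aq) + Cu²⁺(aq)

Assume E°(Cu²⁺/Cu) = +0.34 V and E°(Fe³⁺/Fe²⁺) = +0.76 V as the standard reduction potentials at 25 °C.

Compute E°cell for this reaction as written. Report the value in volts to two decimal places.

The Fe³⁺/Fe²⁺ couple has the higher reduction potential, so it is the cathode; Cu²⁺/Cu is oxidised at the anode.
E°cell = E°(cathode) − E°(anode) = (+0.76) − (+0.34) = +0.42 V.

+0.42 V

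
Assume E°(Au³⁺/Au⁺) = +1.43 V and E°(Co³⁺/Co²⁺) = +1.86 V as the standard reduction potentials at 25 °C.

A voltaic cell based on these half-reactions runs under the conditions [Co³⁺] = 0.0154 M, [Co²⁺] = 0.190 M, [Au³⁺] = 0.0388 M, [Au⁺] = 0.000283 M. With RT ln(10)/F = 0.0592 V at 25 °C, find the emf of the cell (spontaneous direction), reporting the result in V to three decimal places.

Co³⁺/Co²⁺ is the cathode (higher E°), Au³⁺/Au⁺ the anode: E°cell = +1.86 − (+1.43) = +0.43 V, n = 2.
Overall: 2 Co³⁺(aq) + Au⁺(aq) → 2 Co²⁺(aq) + Au³⁺(aq)
Q = [Co²⁺]^2·[Au³⁺] / ([Co³⁺]^2·[Au⁺]); log Q = 4.320.
E = E° − (0.0592/n) log Q = +0.43 − (0.0592/2)(4.320) = +0.302 V.

+0.302 V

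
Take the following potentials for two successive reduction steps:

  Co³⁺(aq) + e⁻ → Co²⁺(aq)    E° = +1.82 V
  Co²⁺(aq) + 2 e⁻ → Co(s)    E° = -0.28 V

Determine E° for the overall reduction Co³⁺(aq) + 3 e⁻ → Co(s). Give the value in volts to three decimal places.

Standard free energies of sequential steps add: ΔG°₃ = ΔG°₁ + ΔG°₂, so n₃E°₃ = n₁E°₁ + n₂E°₂.
E°₃ = (1×+1.82 + 2×-0.28) / 3 = (+1.260) / 3 = +0.420 V.

+0.420 V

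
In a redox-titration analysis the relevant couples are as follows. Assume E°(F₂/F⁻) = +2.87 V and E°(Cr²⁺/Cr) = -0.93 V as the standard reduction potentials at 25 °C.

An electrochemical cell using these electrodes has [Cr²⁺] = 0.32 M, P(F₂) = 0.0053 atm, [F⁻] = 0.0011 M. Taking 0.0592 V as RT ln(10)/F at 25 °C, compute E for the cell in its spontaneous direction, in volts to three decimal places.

F₂/F⁻ is the cathode (higher E°), Cr²⁺/Cr the anode: E°cell = +2.87 − (-0.93) = +3.80 V, n = 2.
Overall: F₂(g) + Cr(s) → 2 F⁻(aq) + Cr²⁺(aq)
Q = [F⁻]^2·[Cr²⁺] / (P(F₂)); log Q = -4.136.
E = E° − (0.0592/n) log Q = +3.80 − (0.0592/2)(-4.136) = +3.922 V.

+3.922 V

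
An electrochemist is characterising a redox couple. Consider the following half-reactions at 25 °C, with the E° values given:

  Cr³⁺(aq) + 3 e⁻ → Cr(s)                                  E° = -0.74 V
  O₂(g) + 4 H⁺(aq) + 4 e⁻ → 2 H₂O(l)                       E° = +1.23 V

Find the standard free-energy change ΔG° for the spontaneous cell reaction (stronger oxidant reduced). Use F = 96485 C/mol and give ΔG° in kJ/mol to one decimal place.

-2280.9 kJ/mol

O₂/H₂O (E° = +1.23 V) is the cathode; Cr³⁺/Cr (E° = -0.74 V) is the anode, so E°cell = +1.97 V.
Balancing electrons gives n = 12 (lcm of 4 and 3).
ΔG° = −nFE° = −(12)(96485)(+1.97) = -2,280,905 J = -2280.9 kJ/mol.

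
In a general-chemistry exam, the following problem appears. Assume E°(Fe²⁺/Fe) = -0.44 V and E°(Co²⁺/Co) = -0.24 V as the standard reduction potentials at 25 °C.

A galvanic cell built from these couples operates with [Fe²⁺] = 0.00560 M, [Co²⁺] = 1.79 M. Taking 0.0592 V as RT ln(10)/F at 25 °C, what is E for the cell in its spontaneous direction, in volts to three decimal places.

Co²⁺/Co is the cathode (higher E°), Fe²⁺/Fe the anode: E°cell = -0.24 − (-0.44) = +0.20 V, n = 2.
Overall: Co²⁺(aq) + Fe(s) → Co(s) + Fe²⁺(aq)
Q = [Fe²⁺] / ([Co²⁺]); log Q = -2.505.
E = E° − (0.0592/n) log Q = +0.20 − (0.0592/2)(-2.505) = +0.274 V.

+0.274 V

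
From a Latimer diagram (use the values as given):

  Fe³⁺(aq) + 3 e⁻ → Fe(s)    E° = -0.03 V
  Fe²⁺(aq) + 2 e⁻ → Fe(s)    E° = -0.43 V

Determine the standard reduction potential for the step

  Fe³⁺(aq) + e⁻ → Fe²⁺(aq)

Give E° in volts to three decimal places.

+0.770 V

Sequential free energies add, so n₃E°₃ = n₁E°₁ + n₂E°₂.
With n₃ = 3, and the known step contributing 2×(-0.43) V, the unknown satisfies 1·E° = 3×(-0.03) − 2×(-0.43) = +0.770.
E° = +0.770 / 1 = +0.770 V.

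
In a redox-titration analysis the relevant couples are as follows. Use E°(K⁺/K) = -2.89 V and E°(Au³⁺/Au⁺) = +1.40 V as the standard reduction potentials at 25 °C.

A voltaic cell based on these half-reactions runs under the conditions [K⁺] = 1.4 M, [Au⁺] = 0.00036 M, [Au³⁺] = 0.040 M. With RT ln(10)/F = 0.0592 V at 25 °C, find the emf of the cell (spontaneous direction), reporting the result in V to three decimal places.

+4.342 V

Au³⁺/Au⁺ is the cathode (higher E°), K⁺/K the anode: E°cell = +1.40 − (-2.89) = +4.29 V, n = 2.
Overall: Au³⁺(aq) + 2 K(s) → Au⁺(aq) + 2 K⁺(aq)
Q = [Au⁺]·[K⁺]^2 / ([Au³⁺]); log Q = -1.754.
E = E° − (0.0592/n) log Q = +4.29 − (0.0592/2)(-1.754) = +4.342 V.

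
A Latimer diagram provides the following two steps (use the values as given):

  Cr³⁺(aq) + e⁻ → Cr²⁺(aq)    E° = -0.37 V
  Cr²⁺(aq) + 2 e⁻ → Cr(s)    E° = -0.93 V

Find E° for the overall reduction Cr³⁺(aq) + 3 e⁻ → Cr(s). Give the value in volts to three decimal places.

-0.743 V

Since ΔG° = −nFE° is additive over sequential reductions, n₃E°₃ = n₁E°₁ + n₂E°₂.
E°₃ = (1×-0.37 + 2×-0.93) / 3 = (-2.230) / 3 = -0.743 V.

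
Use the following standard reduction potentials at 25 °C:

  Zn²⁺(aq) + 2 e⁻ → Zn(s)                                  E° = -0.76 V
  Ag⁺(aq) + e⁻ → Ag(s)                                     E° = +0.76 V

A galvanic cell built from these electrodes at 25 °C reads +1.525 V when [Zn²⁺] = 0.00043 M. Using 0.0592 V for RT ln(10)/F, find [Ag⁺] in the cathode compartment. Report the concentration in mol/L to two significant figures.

Ag⁺/Ag is the cathode, Zn²⁺/Zn the anode: E°cell = +1.52 V, n = 2.
Overall reaction: 2 Ag⁺(aq) + Zn(s) → 2 Ag(s) + Zn²⁺(aq); Q = [Zn²⁺]^1/[Ag⁺]^2.
From E = E° − (0.0592/n) log Q: log Q = (E° − E)·n/0.0592 = (+1.52 − (+1.525))·2/0.0592 = -0.1689.
So 2·log[Ag⁺] = 1·log(0.00043) − log Q = -3.3665 − (-0.1689) = -3.1976; log[Ag⁺] = -3.1976 / 2 = -1.5988; [Ag⁺] = 10^(-1.5988) ≈ 0.025 M.

0.025 M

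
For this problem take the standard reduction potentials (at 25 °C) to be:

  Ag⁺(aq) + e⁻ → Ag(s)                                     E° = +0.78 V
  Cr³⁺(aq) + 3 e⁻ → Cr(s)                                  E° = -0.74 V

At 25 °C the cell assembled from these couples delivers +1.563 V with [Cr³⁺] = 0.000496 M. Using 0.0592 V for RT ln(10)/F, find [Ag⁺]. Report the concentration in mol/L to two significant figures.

Ag⁺/Ag is the cathode, Cr³⁺/Cr the anode: E°cell = +1.52 V, n = 3.
Overall reaction: 3 Ag⁺(aq) + Cr(s) → 3 Ag(s) + Cr³⁺(aq); Q = [Cr³⁺]^1/[Ag⁺]^3.
From E = E° − (0.0592/n) log Q: log Q = (E° − E)·n/0.0592 = (+1.52 − (+1.563))·3/0.0592 = -2.1791.
So 3·log[Ag⁺] = 1·log(0.000496) − log Q = -3.3045 − (-2.1791) = -1.1254; log[Ag⁺] = -1.1254 / 3 = -0.3751; [Ag⁺] = 10^(-0.3751) ≈ 0.42 M.

0.42 M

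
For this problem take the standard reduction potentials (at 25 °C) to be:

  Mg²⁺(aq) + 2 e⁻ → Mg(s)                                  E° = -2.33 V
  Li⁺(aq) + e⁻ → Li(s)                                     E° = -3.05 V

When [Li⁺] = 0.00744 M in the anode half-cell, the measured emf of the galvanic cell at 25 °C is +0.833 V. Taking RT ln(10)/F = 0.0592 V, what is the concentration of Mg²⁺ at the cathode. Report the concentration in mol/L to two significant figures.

0.36 M

Mg²⁺/Mg is the cathode, Li⁺/Li the anode: E°cell = +0.72 V, n = 2.
Overall reaction: Mg²⁺(aq) + 2 Li(s) → Mg(s) + 2 Li⁺(aq); Q = [Li⁺]^2/[Mg²⁺]^1.
From E = E° − (0.0592/n) log Q: log Q = (E° − E)·n/0.0592 = (+0.72 − (+0.833))·2/0.0592 = -3.8176.
So 1·log[Mg²⁺] = 2·log(0.00744) − log Q = -4.2569 − (-3.8176) = -0.4393; [Mg²⁺] = 10^(-0.4393) ≈ 0.36 M.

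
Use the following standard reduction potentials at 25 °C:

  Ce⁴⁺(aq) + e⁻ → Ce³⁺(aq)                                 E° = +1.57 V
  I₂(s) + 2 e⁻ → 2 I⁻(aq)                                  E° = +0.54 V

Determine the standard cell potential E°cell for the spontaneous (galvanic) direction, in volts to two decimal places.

+1.03 V

The Ce⁴⁺/Ce³⁺ couple has the higher reduction potential, so it is the cathode; I₂/I⁻ is oxidised at the anode.
E°cell = E°(cathode) − E°(anode) = (+1.57) − (+0.54) = +1.03 V.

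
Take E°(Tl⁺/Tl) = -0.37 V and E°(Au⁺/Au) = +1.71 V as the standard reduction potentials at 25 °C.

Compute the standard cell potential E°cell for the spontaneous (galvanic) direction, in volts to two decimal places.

+2.08 V

The Au⁺/Au couple has the higher reduction potential, so it is the cathode; Tl⁺/Tl is oxidised at the anode.
E°cell = E°(cathode) − E°(anode) = (+1.71) − (-0.37) = +2.08 V.
Since E°cell > 0, the reaction is spontaneous under standard conditions.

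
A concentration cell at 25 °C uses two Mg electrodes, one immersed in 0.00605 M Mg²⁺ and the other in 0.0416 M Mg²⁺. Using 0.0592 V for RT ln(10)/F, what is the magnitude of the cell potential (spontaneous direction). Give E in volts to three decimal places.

For a concentration cell E°cell = 0. The 0.0416 M side is the cathode (reduction is favoured where [Mg²⁺] is higher).
With n = 2, E = −(0.0592/2) log([Mg²⁺]ₐₙ/[Mg²⁺]꜀ₐₜ) = −(0.0592/2) log(0.00605/0.0416) = −(0.0592/2)(-0.837) = +0.025 V.

+0.025 V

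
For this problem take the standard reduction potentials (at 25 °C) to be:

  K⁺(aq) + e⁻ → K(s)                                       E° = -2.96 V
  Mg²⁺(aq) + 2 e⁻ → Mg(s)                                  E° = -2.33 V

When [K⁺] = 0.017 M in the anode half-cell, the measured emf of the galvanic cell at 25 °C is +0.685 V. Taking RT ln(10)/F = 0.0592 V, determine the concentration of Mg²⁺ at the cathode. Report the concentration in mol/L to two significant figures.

Mg²⁺/Mg is the cathode, K⁺/K the anode: E°cell = +0.63 V, n = 2.
Overall reaction: Mg²⁺(aq) + 2 K(s) → Mg(s) + 2 K⁺(aq); Q = [K⁺]^2/[Mg²⁺]^1.
From E = E° − (0.0592/n) log Q: log Q = (E° − E)·n/0.0592 = (+0.63 − (+0.685))·2/0.0592 = -1.8581.
So 1·log[Mg²⁺] = 2·log(0.017) − log Q = -3.5391 − (-1.8581) = -1.6810; [Mg²⁺] = 10^(-1.6810) ≈ 0.021 M.

0.021 M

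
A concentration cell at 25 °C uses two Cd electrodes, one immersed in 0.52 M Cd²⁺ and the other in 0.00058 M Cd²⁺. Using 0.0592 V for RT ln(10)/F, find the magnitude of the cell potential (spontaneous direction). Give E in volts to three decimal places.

For a concentration cell E°cell = 0. The 0.52 M side is the cathode (reduction is favoured where [Cd²⁺] is higher).
With n = 2, E = −(0.0592/2) log([Cd²⁺]ₐₙ/[Cd²⁺]꜀ₐₜ) = −(0.0592/2) log(0.00058/0.52) = −(0.0592/2)(-2.953) = +0.087 V.

+0.087 V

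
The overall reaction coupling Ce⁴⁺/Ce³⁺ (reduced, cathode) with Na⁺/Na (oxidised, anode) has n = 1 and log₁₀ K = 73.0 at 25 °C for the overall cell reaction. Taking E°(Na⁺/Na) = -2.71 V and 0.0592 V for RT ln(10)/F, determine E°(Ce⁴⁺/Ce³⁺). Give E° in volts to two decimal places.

E°cell = (0.0592/n)·log K = (0.0592/1)(73.0) = +4.322 V.
Since Ce⁴⁺/Ce³⁺ is the cathode and Na⁺/Na the anode, E°cell = E°(Ce⁴⁺/Ce³⁺) − E°(Na⁺/Na).
So E°(Ce⁴⁺/Ce³⁺) = E°cell + E°(Na⁺/Na) = +4.322 + (-2.71) = +1.61 V.

+1.61 V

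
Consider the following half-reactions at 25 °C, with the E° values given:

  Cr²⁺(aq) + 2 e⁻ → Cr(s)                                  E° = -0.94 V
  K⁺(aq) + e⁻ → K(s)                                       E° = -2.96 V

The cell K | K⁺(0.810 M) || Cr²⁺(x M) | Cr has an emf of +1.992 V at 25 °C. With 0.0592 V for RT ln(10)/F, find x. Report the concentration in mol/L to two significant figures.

Cr²⁺/Cr is the cathode, K⁺/K the anode: E°cell = +2.02 V, n = 2.
Overall reaction: Cr²⁺(aq) + 2 K(s) → Cr(s) + 2 K⁺(aq); Q = [K⁺]^2/[Cr²⁺]^1.
From E = E° − (0.0592/n) log Q: log Q = (E° − E)·n/0.0592 = (+2.02 − (+1.992))·2/0.0592 = 0.9459.
So 1·log[Cr²⁺] = 2·log(0.81) − log Q = -0.1830 − (0.9459) = -1.1289; [Cr²⁺] = 10^(-1.1289) ≈ 0.074 M.

0.074 M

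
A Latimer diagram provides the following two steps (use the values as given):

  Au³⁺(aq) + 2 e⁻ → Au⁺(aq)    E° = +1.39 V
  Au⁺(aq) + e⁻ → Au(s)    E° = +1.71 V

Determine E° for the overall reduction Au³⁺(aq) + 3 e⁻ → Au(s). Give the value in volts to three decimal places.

Adding the free-energy changes (−nFE°) of the two steps gives −n₃FE°₃ = −n₁FE°₁ − n₂FE°₂.
E°₃ = (2×+1.39 + 1×+1.71) / 3 = (+4.490) / 3 = +1.497 V.

+1.497 V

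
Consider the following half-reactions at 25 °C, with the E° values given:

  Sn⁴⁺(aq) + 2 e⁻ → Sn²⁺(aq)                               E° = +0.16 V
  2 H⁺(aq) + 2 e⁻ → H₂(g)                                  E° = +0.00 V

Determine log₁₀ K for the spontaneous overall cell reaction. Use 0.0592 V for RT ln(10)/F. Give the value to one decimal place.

Cathode: Sn⁴⁺/Sn²⁺; anode: H⁺/H₂. E°cell = +0.16 V, n = 2.
log K = nE°cell / 0.0592 = (2)(+0.16) / 0.0592 = 5.4.

5.4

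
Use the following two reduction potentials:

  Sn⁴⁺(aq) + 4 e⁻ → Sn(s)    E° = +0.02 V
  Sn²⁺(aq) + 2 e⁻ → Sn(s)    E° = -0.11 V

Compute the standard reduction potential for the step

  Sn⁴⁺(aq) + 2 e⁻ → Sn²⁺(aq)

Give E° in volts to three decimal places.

+0.150 V

Sequential free energies add, so n₃E°₃ = n₁E°₁ + n₂E°₂.
With n₃ = 4, and the known step contributing 2×(-0.11) V, the unknown satisfies 2·E° = 4×(+0.02) − 2×(-0.11) = +0.300.
E° = +0.300 / 2 = +0.150 V.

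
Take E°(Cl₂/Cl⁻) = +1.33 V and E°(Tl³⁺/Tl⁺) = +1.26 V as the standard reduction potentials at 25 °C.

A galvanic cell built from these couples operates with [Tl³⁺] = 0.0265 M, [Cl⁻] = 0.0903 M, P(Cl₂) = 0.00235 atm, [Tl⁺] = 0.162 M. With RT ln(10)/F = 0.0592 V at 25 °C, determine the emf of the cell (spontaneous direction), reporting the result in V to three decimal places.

+0.077 V

Cl₂/Cl⁻ is the cathode (higher E°), Tl³⁺/Tl⁺ the anode: E°cell = +1.33 − (+1.26) = +0.07 V, n = 2.
Overall: Cl₂(g) + Tl⁺(aq) → 2 Cl⁻(aq) + Tl³⁺(aq)
Q = [Cl⁻]^2·[Tl³⁺] / (P(Cl₂)·[Tl⁺]); log Q = -0.246.
E = E° − (0.0592/n) log Q = +0.07 − (0.0592/2)(-0.246) = +0.077 V.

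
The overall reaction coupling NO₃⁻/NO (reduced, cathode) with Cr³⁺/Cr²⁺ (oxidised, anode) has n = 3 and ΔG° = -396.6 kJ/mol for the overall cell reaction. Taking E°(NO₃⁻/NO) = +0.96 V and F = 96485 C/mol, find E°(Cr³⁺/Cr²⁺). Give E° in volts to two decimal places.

-0.41 V

E°cell = −ΔG°/(nF) = −(-396.6×10³)/((3)(96485)) = +1.370 V.
Since NO₃⁻/NO is the cathode and Cr³⁺/Cr²⁺ the anode, E°cell = E°(NO₃⁻/NO) − E°(Cr³⁺/Cr²⁺).
So E°(Cr³⁺/Cr²⁺) = E°(NO₃⁻/NO) − E°cell = (+0.96) − (+1.370) = -0.41 V.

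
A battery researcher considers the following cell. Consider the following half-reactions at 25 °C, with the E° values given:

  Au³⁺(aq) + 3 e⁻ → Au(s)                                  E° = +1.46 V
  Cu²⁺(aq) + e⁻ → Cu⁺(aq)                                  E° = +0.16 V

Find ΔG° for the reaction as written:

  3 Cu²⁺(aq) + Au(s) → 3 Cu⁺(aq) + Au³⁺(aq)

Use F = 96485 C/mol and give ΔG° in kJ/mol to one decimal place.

+376.3 kJ/mol

As written, Cu²⁺/Cu⁺ is reduced (cathode) and Au³⁺/Au is oxidised (anode), so E°cell = (+0.16) − (+1.46) = -1.30 V.
Balancing electrons gives n = 3.
ΔG° = −nFE° = −(3)(96485)(-1.30) = 376,292 J = +376.3 kJ/mol.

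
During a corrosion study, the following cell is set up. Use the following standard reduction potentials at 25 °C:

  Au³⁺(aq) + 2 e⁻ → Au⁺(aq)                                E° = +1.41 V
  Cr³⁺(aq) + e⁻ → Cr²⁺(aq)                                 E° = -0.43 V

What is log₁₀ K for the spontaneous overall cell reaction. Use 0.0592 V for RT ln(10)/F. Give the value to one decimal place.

62.2

Cathode: Au³⁺/Au⁺; anode: Cr³⁺/Cr²⁺. E°cell = +1.84 V, n = 2.
log K = nE°cell / 0.0592 = (2)(+1.84) / 0.0592 = 62.2.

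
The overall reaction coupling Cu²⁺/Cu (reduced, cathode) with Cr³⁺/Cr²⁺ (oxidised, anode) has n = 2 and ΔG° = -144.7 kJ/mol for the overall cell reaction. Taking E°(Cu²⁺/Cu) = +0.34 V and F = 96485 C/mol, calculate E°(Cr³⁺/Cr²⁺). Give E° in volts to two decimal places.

-0.41 V

E°cell = −ΔG°/(nF) = −(-144.7×10³)/((2)(96485)) = +0.750 V.
Since Cu²⁺/Cu is the cathode and Cr³⁺/Cr²⁺ the anode, E°cell = E°(Cu²⁺/Cu) − E°(Cr³⁺/Cr²⁺).
So E°(Cr³⁺/Cr²⁺) = E°(Cu²⁺/Cu) − E°cell = (+0.34) − (+0.750) = -0.41 V.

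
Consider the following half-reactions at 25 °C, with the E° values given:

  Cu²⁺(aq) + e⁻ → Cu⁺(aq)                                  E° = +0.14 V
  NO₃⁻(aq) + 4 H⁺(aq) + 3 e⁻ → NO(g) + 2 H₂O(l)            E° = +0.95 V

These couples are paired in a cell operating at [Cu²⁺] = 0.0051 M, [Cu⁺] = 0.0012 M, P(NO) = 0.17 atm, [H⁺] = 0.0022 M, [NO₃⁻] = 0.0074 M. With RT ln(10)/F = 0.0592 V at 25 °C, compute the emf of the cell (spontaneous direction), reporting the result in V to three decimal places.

+0.536 V

NO₃⁻/NO is the cathode (higher E°), Cu²⁺/Cu⁺ the anode: E°cell = +0.95 − (+0.14) = +0.81 V, n = 3.
Overall: NO₃⁻(aq) + 4 H⁺(aq) + 3 Cu⁺(aq) → NO(g) + 2 H₂O(l) + 3 Cu²⁺(aq)
Q = P(NO)·[Cu²⁺]^3 / ([NO₃⁻]·[H⁺]^4·[Cu⁺]^3); log Q = 13.877.
E = E° − (0.0592/n) log Q = +0.81 − (0.0592/3)(13.877) = +0.536 V.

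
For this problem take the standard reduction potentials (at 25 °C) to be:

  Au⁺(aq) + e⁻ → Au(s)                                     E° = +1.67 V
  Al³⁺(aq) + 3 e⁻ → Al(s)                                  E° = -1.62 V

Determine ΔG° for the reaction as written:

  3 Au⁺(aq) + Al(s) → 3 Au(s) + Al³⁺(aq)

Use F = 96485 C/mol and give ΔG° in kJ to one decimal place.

As written, Au⁺/Au is reduced (cathode) and Al³⁺/Al is oxidised (anode), so E°cell = (+1.67) − (-1.62) = +3.29 V.
Balancing electrons gives n = 3.
ΔG° = −nFE° = −(3)(96485)(+3.29) = -952,307 J = -952.3 kJ.

-952.3 kJ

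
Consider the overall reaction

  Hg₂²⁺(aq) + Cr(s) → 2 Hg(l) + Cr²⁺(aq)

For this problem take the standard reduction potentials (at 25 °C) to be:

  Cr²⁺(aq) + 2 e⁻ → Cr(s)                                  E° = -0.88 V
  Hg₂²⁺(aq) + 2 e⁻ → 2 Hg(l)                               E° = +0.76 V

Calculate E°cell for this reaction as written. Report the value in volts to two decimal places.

The Hg₂²⁺/Hg couple has the higher reduction potential, so it is the cathode; Cr²⁺/Cr is oxidised at the anode.
E°cell = E°(cathode) − E°(anode) = (+0.76) − (-0.88) = +1.64 V.

+1.64 V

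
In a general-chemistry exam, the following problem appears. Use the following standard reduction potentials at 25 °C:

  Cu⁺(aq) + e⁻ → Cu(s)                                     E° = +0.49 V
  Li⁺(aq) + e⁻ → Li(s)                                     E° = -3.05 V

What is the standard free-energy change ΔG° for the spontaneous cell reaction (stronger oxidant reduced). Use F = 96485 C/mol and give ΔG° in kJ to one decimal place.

-341.6 kJ

Cu⁺/Cu (E° = +0.49 V) is the cathode; Li⁺/Li (E° = -3.05 V) is the anode, so E°cell = +3.54 V.
Balancing electrons gives n = 1 (lcm of 1 and 1).
ΔG° = −nFE° = −(1)(96485)(+3.54) = -341,557 J = -341.6 kJ.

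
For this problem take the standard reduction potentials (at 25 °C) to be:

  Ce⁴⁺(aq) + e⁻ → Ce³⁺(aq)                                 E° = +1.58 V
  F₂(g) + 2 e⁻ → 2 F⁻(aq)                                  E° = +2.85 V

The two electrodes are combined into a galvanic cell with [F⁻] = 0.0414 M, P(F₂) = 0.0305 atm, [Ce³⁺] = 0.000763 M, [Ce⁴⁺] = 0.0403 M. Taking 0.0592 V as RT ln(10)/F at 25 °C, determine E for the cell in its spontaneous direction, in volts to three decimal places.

+1.205 V

F₂/F⁻ is the cathode (higher E°), Ce⁴⁺/Ce³⁺ the anode: E°cell = +2.85 − (+1.58) = +1.27 V, n = 2.
Overall: F₂(g) + 2 Ce³⁺(aq) → 2 F⁻(aq) + 2 Ce⁴⁺(aq)
Q = [F⁻]^2·[Ce⁴⁺]^2 / (P(F₂)·[Ce³⁺]^2); log Q = 2.195.
E = E° − (0.0592/n) log Q = +1.27 − (0.0592/2)(2.195) = +1.205 V.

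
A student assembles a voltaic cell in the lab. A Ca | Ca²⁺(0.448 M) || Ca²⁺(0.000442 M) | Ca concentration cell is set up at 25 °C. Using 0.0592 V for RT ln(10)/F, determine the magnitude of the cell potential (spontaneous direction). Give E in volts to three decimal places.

For a concentration cell E°cell = 0. The 0.448 M side is the cathode (reduction is favoured where [Ca²⁺] is higher).
With n = 2, E = −(0.0592/2) log([Ca²⁺]ₐₙ/[Ca²⁺]꜀ₐₜ) = −(0.0592/2) log(0.000442/0.448) = −(0.0592/2)(-3.006) = +0.089 V.

+0.089 V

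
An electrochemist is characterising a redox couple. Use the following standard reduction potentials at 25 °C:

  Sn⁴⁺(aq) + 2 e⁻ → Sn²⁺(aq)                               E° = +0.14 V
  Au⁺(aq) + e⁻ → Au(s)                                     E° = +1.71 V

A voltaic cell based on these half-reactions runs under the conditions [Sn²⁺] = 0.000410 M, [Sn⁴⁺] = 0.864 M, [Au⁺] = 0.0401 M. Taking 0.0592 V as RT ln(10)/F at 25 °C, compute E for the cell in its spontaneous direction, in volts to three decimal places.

+1.389 V

Au⁺/Au is the cathode (higher E°), Sn⁴⁺/Sn²⁺ the anode: E°cell = +1.71 − (+0.14) = +1.57 V, n = 2.
Overall: 2 Au⁺(aq) + Sn²⁺(aq) → 2 Au(s) + Sn⁴⁺(aq)
Q = [Sn⁴⁺] / ([Au⁺]^2·[Sn²⁺]); log Q = 6.117.
E = E° − (0.0592/n) log Q = +1.57 − (0.0592/2)(6.117) = +1.389 V.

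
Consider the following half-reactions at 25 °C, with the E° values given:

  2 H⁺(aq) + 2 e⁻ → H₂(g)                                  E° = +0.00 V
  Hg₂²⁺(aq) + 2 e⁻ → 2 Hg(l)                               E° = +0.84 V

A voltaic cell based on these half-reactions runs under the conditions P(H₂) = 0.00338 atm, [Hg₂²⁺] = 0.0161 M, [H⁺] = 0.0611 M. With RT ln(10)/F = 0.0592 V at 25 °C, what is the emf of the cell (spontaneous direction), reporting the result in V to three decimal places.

Hg₂²⁺/Hg is the cathode (higher E°), H⁺/H₂ the anode: E°cell = +0.84 − (+0.00) = +0.84 V, n = 2.
Overall: Hg₂²⁺(aq) + H₂(g) → 2 Hg(l) + 2 H⁺(aq)
Q = [H⁺]^2 / ([Hg₂²⁺]·P(H₂)); log Q = 1.836.
E = E° − (0.0592/n) log Q = +0.84 − (0.0592/2)(1.836) = +0.786 V.

+0.786 V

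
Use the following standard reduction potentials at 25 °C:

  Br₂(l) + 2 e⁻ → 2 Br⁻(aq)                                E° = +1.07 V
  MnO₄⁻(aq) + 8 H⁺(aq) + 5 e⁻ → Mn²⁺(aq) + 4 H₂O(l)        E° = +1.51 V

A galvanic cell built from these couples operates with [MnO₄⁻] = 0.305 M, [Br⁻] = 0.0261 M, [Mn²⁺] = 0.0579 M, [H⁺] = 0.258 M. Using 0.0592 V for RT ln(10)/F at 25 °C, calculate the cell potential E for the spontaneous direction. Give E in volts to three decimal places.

MnO₄⁻/Mn²⁺ is the cathode (higher E°), Br₂/Br⁻ the anode: E°cell = +1.51 − (+1.07) = +0.44 V, n = 10.
Overall: 2 MnO₄⁻(aq) + 16 H⁺(aq) + 10 Br⁻(aq) → 2 Mn²⁺(aq) + 8 H₂O(l) + 5 Br₂(l)
Q = [Mn²⁺]^2 / ([MnO₄⁻]^2·[H⁺]^16·[Br⁻]^10); log Q = 23.804.
E = E° − (0.0592/n) log Q = +0.44 − (0.0592/10)(23.804) = +0.299 V.

+0.299 V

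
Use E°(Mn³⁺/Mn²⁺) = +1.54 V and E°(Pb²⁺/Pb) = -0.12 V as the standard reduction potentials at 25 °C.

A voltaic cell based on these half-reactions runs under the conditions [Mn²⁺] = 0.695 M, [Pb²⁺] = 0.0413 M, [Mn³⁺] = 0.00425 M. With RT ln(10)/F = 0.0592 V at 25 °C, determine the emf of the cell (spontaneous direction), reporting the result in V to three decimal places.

+1.570 V

Mn³⁺/Mn²⁺ is the cathode (higher E°), Pb²⁺/Pb the anode: E°cell = +1.54 − (-0.12) = +1.66 V, n = 2.
Overall: 2 Mn³⁺(aq) + Pb(s) → 2 Mn²⁺(aq) + Pb²⁺(aq)
Q = [Mn²⁺]^2·[Pb²⁺] / ([Mn³⁺]^2); log Q = 3.043.
E = E° − (0.0592/n) log Q = +1.66 − (0.0592/2)(3.043) = +1.570 V.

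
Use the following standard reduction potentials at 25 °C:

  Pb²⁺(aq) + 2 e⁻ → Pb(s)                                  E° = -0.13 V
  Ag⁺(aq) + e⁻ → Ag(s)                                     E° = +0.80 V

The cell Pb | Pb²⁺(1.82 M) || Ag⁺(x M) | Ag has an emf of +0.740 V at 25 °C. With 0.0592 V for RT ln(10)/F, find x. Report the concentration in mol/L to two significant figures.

Ag⁺/Ag is the cathode, Pb²⁺/Pb the anode: E°cell = +0.93 V, n = 2.
Overall reaction: 2 Ag⁺(aq) + Pb(s) → 2 Ag(s) + Pb²⁺(aq); Q = [Pb²⁺]^1/[Ag⁺]^2.
From E = E° − (0.0592/n) log Q: log Q = (E° − E)·n/0.0592 = (+0.93 − (+0.740))·2/0.0592 = 6.4189.
So 2·log[Ag⁺] = 1·log(1.82) − log Q = 0.2601 − (6.4189) = -6.1588; log[Ag⁺] = -6.1588 / 2 = -3.0794; [Ag⁺] = 10^(-3.0794) ≈ 0.00083 M.

0.00083 M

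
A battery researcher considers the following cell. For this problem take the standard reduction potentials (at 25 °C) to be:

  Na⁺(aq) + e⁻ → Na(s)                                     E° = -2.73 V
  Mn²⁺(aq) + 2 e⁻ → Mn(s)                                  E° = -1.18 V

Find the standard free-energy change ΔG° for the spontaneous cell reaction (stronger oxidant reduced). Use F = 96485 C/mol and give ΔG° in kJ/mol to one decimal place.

-299.1 kJ/mol

Mn²⁺/Mn (E° = -1.18 V) is the cathode; Na⁺/Na (E° = -2.73 V) is the anode, so E°cell = +1.55 V.
Balancing electrons gives n = 2 (lcm of 2 and 1).
ΔG° = −nFE° = −(2)(96485)(+1.55) = -299,104 J = -299.1 kJ/mol.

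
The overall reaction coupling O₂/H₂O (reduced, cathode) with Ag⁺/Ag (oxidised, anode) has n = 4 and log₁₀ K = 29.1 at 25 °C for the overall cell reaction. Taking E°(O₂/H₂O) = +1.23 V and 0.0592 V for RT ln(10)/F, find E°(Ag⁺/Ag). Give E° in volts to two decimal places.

+0.80 V

E°cell = (0.0592/n)·log K = (0.0592/4)(29.1) = +0.431 V.
Since O₂/H₂O is the cathode and Ag⁺/Ag the anode, E°cell = E°(O₂/H₂O) − E°(Ag⁺/Ag).
So E°(Ag⁺/Ag) = E°(O₂/H₂O) − E°cell = (+1.23) − (+0.431) = +0.80 V.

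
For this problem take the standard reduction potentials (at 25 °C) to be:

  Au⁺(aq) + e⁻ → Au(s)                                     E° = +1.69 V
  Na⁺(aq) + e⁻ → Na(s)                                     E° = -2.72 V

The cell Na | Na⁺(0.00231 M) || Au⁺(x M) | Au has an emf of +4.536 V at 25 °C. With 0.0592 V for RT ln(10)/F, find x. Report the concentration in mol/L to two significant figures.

Au⁺/Au is the cathode, Na⁺/Na the anode: E°cell = +4.41 V, n = 1.
Overall reaction: Au⁺(aq) + Na(s) → Au(s) + Na⁺(aq); Q = [Na⁺]^1/[Au⁺]^1.
From E = E° − (0.0592/n) log Q: log Q = (E° − E)·n/0.0592 = (+4.41 − (+4.536))·1/0.0592 = -2.1284.
So 1·log[Au⁺] = 1·log(0.00231) − log Q = -2.6364 − (-2.1284) = -0.5080; [Au⁺] = 10^(-0.5080) ≈ 0.31 M.

0.31 M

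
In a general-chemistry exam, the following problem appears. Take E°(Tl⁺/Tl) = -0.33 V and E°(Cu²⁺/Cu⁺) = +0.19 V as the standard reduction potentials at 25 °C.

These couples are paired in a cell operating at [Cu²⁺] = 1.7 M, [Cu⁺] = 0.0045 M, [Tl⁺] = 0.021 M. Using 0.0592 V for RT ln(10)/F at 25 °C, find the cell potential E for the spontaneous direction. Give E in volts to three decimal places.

Cu²⁺/Cu⁺ is the cathode (higher E°), Tl⁺/Tl the anode: E°cell = +0.19 − (-0.33) = +0.52 V, n = 1.
Overall: Cu²⁺(aq) + Tl(s) → Cu⁺(aq) + Tl⁺(aq)
Q = [Cu⁺]·[Tl⁺] / ([Cu²⁺]); log Q = -4.255.
E = E° − (0.0592/n) log Q = +0.52 − (0.0592/1)(-4.255) = +0.772 V.

+0.772 V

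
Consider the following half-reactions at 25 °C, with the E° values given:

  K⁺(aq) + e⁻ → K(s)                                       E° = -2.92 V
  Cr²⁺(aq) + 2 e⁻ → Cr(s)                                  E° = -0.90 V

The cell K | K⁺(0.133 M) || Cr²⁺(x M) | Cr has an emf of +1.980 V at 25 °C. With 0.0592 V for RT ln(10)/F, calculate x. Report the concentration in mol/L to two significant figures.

0.00079 M

Cr²⁺/Cr is the cathode, K⁺/K the anode: E°cell = +2.02 V, n = 2.
Overall reaction: Cr²⁺(aq) + 2 K(s) → Cr(s) + 2 K⁺(aq); Q = [K⁺]^2/[Cr²⁺]^1.
From E = E° − (0.0592/n) log Q: log Q = (E° − E)·n/0.0592 = (+2.02 − (+1.980))·2/0.0592 = 1.3514.
So 1·log[Cr²⁺] = 2·log(0.133) − log Q = -1.7523 − (1.3514) = -3.1037; [Cr²⁺] = 10^(-3.1037) ≈ 0.00079 M.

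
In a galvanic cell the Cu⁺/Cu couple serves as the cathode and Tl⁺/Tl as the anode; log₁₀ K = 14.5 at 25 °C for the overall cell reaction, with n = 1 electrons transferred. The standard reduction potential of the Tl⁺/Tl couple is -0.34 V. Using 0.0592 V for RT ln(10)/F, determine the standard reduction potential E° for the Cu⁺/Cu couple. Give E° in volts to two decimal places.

+0.52 V

E°cell = (0.0592/n)·log K = (0.0592/1)(14.5) = +0.858 V.
Since Cu⁺/Cu is the cathode and Tl⁺/Tl the anode, E°cell = E°(Cu⁺/Cu) − E°(Tl⁺/Tl).
So E°(Cu⁺/Cu) = E°cell + E°(Tl⁺/Tl) = +0.858 + (-0.34) = +0.52 V.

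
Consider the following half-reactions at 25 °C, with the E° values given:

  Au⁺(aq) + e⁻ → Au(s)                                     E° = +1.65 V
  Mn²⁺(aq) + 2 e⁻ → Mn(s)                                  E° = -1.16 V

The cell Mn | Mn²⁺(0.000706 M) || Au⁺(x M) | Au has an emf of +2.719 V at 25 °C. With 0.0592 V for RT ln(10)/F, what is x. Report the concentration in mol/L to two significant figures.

Au⁺/Au is the cathode, Mn²⁺/Mn the anode: E°cell = +2.81 V, n = 2.
Overall reaction: 2 Au⁺(aq) + Mn(s) → 2 Au(s) + Mn²⁺(aq); Q = [Mn²⁺]^1/[Au⁺]^2.
From E = E° − (0.0592/n) log Q: log Q = (E° − E)·n/0.0592 = (+2.81 − (+2.719))·2/0.0592 = 3.0743.
So 2·log[Au⁺] = 1·log(0.000706) − log Q = -3.1512 − (3.0743) = -6.2255; log[Au⁺] = -6.2255 / 2 = -3.1128; [Au⁺] = 10^(-3.1128) ≈ 0.00077 M.

0.00077 M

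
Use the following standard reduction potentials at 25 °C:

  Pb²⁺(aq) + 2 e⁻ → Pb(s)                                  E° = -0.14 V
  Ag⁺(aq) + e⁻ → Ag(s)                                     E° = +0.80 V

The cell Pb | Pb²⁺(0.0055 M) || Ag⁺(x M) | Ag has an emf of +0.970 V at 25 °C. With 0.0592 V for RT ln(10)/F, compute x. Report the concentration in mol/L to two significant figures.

Ag⁺/Ag is the cathode, Pb²⁺/Pb the anode: E°cell = +0.94 V, n = 2.
Overall reaction: 2 Ag⁺(aq) + Pb(s) → 2 Ag(s) + Pb²⁺(aq); Q = [Pb²⁺]^1/[Ag⁺]^2.
From E = E° − (0.0592/n) log Q: log Q = (E° − E)·n/0.0592 = (+0.94 − (+0.970))·2/0.0592 = -1.0135.
So 2·log[Ag⁺] = 1·log(0.0055) − log Q = -2.2596 − (-1.0135) = -1.2461; log[Ag⁺] = -1.2461 / 2 = -0.6230; [Ag⁺] = 10^(-0.6230) ≈ 0.24 M.

0.24 M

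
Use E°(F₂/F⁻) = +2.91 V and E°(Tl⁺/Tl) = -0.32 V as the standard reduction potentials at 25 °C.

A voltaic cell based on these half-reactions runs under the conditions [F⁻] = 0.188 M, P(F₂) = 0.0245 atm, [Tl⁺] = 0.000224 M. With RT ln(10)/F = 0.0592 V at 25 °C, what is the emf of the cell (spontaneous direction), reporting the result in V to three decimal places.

+3.441 V

F₂/F⁻ is the cathode (higher E°), Tl⁺/Tl the anode: E°cell = +2.91 − (-0.32) = +3.23 V, n = 2.
Overall: F₂(g) + 2 Tl(s) → 2 F⁻(aq) + 2 Tl⁺(aq)
Q = [F⁻]^2·[Tl⁺]^2 / (P(F₂)); log Q = -7.140.
E = E° − (0.0592/n) log Q = +3.23 − (0.0592/2)(-7.140) = +3.441 V.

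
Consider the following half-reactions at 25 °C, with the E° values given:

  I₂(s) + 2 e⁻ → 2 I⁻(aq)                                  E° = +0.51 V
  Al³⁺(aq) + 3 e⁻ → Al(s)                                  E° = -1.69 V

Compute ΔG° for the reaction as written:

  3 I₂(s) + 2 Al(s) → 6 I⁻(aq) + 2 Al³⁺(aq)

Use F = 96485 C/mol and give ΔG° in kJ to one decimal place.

As written, I₂/I⁻ is reduced (cathode) and Al³⁺/Al is oxidised (anode), so E°cell = (+0.51) − (-1.69) = +2.20 V.
Balancing electrons gives n = 6.
ΔG° = −nFE° = −(6)(96485)(+2.20) = -1,273,602 J = -1273.6 kJ.

-1273.6 kJ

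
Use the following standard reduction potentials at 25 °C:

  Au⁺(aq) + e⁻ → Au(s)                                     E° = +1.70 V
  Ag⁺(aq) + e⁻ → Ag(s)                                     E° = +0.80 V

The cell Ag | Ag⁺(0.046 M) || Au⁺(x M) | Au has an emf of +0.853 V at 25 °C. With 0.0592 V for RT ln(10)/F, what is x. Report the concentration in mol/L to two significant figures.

Au⁺/Au is the cathode, Ag⁺/Ag the anode: E°cell = +0.90 V, n = 1.
Overall reaction: Au⁺(aq) + Ag(s) → Au(s) + Ag⁺(aq); Q = [Ag⁺]^1/[Au⁺]^1.
From E = E° − (0.0592/n) log Q: log Q = (E° − E)·n/0.0592 = (+0.90 − (+0.853))·1/0.0592 = 0.7939.
So 1·log[Au⁺] = 1·log(0.046) − log Q = -1.3372 − (0.7939) = -2.1311; [Au⁺] = 10^(-2.1311) ≈ 0.0074 M.

0.0074 M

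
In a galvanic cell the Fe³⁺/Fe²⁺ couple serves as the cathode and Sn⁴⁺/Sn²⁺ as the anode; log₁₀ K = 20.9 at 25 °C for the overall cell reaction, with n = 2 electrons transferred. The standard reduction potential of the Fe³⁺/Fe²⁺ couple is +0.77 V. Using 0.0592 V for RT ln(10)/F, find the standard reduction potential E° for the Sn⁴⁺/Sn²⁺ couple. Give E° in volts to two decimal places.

E°cell = (0.0592/n)·log K = (0.0592/2)(20.9) = +0.619 V.
Since Fe³⁺/Fe²⁺ is the cathode and Sn⁴⁺/Sn²⁺ the anode, E°cell = E°(Fe³⁺/Fe²⁺) − E°(Sn⁴⁺/Sn²⁺).
So E°(Sn⁴⁺/Sn²⁺) = E°(Fe³⁺/Fe²⁺) − E°cell = (+0.77) − (+0.619) = +0.15 V.

+0.15 V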